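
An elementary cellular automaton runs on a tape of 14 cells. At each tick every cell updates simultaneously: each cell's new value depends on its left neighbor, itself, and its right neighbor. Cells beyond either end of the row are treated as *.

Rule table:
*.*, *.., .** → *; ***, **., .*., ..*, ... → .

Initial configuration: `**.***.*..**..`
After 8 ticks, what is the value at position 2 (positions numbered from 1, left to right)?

.

..**..*.*.*.*.
*.*.*..*.*.*.*
.*.*.*..*.*.**
*.*.*.*..*.**.
.*.*.*.*..**.*
*.*.*.*.*.*.**
.*.*.*.*.*.**.
*.*.*.*.*.**.*
position 2 holds .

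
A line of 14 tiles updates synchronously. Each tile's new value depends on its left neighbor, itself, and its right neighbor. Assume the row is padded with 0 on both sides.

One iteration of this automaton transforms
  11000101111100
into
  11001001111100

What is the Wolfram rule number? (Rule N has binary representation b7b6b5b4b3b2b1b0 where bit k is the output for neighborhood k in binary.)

position 8: 111 → 1  (bit 7 = 1)
position 1: 110 → 1  (bit 6 = 1)
position 6: 101 → 0  (bit 5 = 0)
position 2: 100 → 0  (bit 4 = 0)
position 0: 011 → 1  (bit 3 = 1)
position 5: 010 → 0  (bit 2 = 0)
position 4: 001 → 1  (bit 1 = 1)
position 3: 000 → 0  (bit 0 = 0)
bits b7..b0 = 11001010 = 202

202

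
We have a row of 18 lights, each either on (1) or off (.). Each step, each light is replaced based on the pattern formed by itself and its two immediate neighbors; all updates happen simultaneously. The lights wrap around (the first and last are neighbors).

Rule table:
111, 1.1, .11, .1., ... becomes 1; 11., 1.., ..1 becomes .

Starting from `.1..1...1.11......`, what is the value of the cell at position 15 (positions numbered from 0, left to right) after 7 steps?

step 1: .1..1.1.111..11111
step 2: 11..111111...1111.
step 3: 1...11111..1.111.1
step 4: ..1.1111...1111.11
step 5: ..11111..1.111.11.
step 6: 1.1111...1111.11..
step 7: 11111..1.111.11...
position 15 holds .

.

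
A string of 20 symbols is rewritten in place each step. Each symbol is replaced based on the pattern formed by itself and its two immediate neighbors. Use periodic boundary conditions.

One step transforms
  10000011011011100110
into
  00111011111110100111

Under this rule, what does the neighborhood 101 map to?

1

At position 8 the neighborhood is 101; the next row has 1 there.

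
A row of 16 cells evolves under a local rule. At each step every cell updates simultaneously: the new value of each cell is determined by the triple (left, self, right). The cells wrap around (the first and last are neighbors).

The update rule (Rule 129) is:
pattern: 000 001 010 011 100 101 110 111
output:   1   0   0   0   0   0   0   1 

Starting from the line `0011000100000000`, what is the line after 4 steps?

1111000111001100

1000010001111111
0011000100111111
0000010000011110
1111000111001100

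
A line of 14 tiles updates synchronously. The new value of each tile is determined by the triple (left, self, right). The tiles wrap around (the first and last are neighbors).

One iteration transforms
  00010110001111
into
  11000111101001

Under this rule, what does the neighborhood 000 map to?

At position 1 the neighborhood is 000; the next row has 1 there.

1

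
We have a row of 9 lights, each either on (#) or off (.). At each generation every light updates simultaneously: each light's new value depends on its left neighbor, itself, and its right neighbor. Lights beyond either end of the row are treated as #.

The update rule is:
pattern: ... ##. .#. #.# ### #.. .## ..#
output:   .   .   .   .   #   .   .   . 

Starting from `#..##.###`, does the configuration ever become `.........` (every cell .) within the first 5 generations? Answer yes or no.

generation 1: .......##
generation 2: ........#
generation 3: .........
all cells are . at generation 3

yes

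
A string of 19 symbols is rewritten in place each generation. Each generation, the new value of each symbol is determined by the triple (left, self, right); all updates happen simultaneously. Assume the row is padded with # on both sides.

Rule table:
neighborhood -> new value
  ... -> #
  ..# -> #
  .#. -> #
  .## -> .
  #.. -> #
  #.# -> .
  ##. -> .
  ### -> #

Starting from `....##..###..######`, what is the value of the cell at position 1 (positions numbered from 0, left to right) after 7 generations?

#

####..##.#.##.#####
###.##...#.....####
##....#########.###
#.####.#######...##
...##...#####.###.#
###..###.###...#...
##.##.#...#.#######
position 1 holds #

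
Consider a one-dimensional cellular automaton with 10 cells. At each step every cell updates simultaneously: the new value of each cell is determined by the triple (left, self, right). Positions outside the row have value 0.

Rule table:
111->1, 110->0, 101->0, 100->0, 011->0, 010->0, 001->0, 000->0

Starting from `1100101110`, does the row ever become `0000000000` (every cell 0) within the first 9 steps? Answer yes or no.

step 1: 0000000100
step 2: 0000000000
all cells are 0 at step 2

yes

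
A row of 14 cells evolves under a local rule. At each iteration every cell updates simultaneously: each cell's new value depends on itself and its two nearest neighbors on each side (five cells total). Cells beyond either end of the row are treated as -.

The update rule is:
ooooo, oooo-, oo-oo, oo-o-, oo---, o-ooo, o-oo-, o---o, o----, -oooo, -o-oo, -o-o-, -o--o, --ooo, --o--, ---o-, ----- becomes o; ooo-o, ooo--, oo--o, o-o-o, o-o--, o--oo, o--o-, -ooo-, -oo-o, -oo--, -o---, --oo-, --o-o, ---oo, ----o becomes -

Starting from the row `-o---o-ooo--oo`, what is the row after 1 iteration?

oo-oo-oo------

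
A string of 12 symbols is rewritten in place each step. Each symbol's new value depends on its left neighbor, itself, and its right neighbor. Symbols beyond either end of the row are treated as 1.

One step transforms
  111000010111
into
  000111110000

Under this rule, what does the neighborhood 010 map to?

1

At position 7 the neighborhood is 010; the next row has 1 there.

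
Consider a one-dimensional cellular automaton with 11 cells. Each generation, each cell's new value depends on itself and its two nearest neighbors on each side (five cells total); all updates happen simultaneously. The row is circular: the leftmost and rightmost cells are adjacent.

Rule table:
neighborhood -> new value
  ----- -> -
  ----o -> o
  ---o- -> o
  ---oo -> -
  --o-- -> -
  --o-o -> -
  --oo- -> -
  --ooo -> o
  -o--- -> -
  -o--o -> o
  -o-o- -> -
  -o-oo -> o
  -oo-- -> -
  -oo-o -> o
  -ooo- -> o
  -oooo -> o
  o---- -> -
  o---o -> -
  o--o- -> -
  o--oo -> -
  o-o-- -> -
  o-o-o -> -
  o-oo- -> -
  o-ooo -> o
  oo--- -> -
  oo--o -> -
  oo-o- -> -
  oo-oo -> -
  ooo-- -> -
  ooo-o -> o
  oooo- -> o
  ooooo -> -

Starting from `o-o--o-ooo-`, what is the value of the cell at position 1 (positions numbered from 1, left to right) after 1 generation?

-

generation 1: ---o--oooo-
position 1 holds -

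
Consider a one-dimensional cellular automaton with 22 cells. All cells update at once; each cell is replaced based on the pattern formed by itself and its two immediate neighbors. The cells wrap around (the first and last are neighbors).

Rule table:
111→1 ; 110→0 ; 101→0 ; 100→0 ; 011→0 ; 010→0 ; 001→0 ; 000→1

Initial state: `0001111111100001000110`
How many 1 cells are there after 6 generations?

1100111111001100010000
0000011110000001000110
1111001100111100010000
0110000000011001000110
0000111111000000010000
1110011110011111000111
count of 1: 15

15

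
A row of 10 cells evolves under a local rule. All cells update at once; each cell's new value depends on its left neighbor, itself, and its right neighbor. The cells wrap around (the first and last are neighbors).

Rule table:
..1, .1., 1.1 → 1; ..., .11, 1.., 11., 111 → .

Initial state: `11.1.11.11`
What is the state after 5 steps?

..111..1..
.1....11..
11...1....
....11...1
...1....11

...1....11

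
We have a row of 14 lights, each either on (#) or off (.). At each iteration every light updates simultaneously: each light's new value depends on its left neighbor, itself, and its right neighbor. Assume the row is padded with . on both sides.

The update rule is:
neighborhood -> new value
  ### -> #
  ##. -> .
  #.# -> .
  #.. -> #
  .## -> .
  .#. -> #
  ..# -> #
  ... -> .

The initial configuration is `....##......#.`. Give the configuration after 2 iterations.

..######..#.#.

...#..#....###
..######..#.#.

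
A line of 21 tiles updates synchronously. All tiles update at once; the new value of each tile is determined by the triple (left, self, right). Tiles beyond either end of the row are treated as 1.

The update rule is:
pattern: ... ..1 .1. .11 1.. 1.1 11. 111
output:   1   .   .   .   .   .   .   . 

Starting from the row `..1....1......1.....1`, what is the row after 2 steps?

step 1: ....11...1111...111..
step 2: .11....1......1......

.11....1......1......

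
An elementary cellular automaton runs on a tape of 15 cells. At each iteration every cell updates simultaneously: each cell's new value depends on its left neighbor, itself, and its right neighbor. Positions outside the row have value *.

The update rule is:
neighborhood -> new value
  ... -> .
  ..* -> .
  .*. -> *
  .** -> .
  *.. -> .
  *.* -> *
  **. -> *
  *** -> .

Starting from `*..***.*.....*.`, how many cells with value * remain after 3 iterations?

*....***.....**
*......*.......
*......*.......
count of *: 2

2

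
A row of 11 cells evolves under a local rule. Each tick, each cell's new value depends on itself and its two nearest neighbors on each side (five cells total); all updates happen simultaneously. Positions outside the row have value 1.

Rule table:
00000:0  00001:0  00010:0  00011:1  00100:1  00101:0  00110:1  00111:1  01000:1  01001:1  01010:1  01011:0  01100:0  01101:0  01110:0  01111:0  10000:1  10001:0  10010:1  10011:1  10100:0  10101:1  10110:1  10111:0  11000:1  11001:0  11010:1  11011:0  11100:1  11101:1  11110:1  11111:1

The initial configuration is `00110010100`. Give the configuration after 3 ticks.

10110010101

01100101011
01001011000
10110010101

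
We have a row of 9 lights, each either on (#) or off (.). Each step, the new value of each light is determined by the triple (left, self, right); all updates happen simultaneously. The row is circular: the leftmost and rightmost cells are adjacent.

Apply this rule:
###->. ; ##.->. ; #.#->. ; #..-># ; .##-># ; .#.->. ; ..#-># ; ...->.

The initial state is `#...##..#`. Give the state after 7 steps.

.#.##.###
...#..#..
..#.##.#.
.#..#...#
..##.#.#.
.##.....#
.#.#...#.

.#.#...#.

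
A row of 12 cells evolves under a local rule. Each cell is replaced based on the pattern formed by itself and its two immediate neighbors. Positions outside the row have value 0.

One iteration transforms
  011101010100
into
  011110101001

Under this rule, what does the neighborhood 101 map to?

At position 4 the neighborhood is 101; the next row has 1 there.

1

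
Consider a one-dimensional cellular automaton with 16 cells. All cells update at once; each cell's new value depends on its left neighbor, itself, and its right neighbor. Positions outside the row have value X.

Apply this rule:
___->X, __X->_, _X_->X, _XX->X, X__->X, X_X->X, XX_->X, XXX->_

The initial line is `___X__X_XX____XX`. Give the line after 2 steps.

XX_XX_XXXXXXX_X_
_XXXXXX_____XXXX

_XXXXXX_____XXXX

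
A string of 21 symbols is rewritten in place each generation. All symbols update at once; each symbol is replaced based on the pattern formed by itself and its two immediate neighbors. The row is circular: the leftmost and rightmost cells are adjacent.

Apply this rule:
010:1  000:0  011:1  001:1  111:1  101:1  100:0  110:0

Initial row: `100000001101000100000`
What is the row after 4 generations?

000011011001100001100

100000011011001100001
000000110110011000011
000001101100110000110
000011011001100001100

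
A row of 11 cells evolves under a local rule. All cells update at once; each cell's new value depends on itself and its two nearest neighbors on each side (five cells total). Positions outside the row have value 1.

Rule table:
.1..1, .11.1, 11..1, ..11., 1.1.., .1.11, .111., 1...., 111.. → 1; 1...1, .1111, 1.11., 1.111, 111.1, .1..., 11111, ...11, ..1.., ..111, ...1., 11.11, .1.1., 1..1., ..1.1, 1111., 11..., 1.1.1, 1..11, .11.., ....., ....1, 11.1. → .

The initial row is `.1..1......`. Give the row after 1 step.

.11...1....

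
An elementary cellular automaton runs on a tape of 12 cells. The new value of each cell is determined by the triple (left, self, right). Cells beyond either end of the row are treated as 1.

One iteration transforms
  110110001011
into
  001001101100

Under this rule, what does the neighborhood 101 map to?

At position 2 the neighborhood is 101; the next row has 1 there.

1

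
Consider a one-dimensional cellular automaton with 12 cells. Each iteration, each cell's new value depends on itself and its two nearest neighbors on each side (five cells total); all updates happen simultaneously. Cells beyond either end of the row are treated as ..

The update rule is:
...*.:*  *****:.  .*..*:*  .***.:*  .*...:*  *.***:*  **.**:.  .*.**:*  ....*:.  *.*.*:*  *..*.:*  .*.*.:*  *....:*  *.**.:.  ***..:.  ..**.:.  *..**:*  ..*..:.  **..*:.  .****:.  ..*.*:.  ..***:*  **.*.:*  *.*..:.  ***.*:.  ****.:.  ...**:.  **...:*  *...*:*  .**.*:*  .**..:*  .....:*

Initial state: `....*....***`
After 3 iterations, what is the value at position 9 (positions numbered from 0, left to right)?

*

iteration 1: **.*.**..**.
iteration 2: .****.*.*.**
iteration 3: .*...*****.*
position 9 holds *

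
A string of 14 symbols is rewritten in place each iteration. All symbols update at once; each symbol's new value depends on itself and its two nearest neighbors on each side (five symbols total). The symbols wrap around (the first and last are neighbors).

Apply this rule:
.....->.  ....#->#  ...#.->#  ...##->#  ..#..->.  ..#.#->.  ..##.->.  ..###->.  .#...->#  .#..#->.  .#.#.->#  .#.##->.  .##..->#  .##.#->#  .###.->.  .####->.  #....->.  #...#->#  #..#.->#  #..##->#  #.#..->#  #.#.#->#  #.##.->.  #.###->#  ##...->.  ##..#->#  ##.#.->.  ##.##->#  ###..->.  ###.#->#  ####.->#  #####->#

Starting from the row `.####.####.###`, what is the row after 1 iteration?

##.####.####.#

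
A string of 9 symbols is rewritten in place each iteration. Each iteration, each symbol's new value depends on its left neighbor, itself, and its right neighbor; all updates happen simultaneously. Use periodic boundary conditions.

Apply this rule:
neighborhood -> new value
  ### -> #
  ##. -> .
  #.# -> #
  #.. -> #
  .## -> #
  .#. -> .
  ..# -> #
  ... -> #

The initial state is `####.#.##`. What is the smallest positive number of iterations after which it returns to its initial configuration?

9

###.#.###
##.#.####
#.#.#####
.#.######
#.######.
.######.#
######.#.
#####.#.#
####.#.##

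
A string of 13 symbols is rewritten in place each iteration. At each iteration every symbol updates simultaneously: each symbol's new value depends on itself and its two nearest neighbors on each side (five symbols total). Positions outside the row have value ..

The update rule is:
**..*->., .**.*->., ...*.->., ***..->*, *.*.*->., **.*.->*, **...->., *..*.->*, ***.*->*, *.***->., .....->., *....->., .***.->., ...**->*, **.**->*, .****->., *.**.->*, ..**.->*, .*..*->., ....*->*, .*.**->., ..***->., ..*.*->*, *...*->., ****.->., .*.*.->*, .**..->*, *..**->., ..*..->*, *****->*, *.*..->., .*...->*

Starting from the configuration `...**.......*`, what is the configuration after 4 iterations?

**..**.**.**.

.****.....*.*
*...*...*.**.
**..**..*.**.
**..**.**.**.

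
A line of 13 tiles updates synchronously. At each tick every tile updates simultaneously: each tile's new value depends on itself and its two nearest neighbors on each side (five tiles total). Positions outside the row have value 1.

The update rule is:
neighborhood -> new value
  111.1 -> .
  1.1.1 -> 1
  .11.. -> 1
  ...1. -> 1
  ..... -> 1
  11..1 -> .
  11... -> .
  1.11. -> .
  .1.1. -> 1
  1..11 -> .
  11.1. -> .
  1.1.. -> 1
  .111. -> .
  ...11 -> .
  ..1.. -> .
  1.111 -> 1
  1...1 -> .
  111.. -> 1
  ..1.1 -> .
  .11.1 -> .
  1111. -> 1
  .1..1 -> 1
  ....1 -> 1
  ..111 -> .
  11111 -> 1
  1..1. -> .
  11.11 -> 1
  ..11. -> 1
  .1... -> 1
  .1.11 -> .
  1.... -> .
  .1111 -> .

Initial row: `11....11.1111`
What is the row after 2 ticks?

11..1.1.11.11
11...11...11.

11...11...11.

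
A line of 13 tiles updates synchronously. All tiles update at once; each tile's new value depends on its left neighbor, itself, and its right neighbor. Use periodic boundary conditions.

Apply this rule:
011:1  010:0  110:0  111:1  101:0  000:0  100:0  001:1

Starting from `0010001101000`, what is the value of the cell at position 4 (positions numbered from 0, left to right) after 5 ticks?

0100011000000
1000110000000
0001100000001
0011000000010
0110000000100
position 4 holds 0

0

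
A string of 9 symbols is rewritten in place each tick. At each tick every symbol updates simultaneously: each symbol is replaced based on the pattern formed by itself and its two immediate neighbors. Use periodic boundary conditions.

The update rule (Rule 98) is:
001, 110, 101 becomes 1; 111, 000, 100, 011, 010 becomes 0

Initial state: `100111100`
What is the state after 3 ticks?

100010100

001000101
010001010
100010100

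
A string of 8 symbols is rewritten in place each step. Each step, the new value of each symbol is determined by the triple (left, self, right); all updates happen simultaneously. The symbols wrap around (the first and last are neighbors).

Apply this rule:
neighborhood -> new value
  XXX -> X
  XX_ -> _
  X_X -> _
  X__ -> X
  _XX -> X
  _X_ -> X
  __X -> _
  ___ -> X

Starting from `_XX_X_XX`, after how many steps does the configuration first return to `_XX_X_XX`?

2

step 1: _X__X_X_
step 2: _XX_X_XX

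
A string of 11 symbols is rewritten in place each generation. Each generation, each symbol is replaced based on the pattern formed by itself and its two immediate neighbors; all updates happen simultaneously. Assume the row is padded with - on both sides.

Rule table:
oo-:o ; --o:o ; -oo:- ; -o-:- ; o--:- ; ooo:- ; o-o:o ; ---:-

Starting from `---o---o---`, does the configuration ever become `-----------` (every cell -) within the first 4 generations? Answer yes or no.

no

--o---o----
-o---o-----
o---o------
---o-------
generation 4 is ---o-------, still not uniform -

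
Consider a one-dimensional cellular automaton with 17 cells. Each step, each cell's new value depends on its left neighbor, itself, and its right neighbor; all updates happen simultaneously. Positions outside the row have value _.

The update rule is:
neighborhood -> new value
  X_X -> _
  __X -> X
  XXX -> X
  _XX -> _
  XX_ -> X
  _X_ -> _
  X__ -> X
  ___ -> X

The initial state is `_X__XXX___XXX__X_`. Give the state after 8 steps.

X_XX_XXXXX_XXXX_X
___X__XXXX__XXX__
XXX_XX_XXXXX_XXXX
_XX__X__XXXX__XXX
X_XXX_XX_XXXXX_XX
___XX__X__XXXX__X
XXX_XXX_XX_XXXXX_
_XX__XX__X__XXXXX

_XX__XX__X__XXXXX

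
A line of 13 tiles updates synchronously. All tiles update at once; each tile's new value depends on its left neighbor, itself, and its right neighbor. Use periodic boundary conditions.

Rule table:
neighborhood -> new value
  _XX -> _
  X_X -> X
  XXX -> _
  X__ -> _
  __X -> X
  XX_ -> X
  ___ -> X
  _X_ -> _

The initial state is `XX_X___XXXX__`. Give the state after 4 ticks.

X_X_X_X_X_XX_

_XX__XX___X_X
X_X_X_X_XX_X_
_X_X_X_X_XX_X
X_X_X_X_X_XX_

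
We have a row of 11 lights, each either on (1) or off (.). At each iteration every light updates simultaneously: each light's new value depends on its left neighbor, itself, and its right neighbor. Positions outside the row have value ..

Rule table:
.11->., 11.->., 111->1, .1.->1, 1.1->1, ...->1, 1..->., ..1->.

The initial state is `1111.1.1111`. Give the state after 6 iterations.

iteration 1: .11.111.11.
iteration 2: ...1.1.1...
iteration 3: 11.11111.11
iteration 4: ..1.111.1..
iteration 5: 1.11.1.11.1
iteration 6: 11..111..11

11..111..11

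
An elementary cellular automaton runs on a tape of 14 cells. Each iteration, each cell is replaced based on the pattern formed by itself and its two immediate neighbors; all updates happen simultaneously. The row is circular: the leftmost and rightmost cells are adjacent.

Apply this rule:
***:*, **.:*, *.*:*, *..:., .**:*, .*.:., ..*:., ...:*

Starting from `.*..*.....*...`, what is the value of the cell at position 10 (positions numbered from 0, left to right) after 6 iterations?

iteration 1: ......***...**
iteration 2: .****.***.*.**
iteration 3: **********.***
iteration 4: **************
iteration 5: **************  (fixed point — unchanged through iteration 6)
position 10 holds *

*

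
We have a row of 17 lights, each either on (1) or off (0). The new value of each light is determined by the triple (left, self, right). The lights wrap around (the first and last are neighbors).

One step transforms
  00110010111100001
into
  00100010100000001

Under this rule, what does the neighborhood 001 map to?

0

At position 1 the neighborhood is 001; the next row has 0 there.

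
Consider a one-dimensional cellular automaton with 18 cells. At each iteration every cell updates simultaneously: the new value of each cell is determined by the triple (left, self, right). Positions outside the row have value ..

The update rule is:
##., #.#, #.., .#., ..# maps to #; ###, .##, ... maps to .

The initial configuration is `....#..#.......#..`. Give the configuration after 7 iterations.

...######.....###.
..#.....##...#..##
.###...#.##.####.#
#..##.###.##...###
###.##..##.##.#..#
..##.###.##.######
.#.##..##.##.....#

.#.##..##.##.....#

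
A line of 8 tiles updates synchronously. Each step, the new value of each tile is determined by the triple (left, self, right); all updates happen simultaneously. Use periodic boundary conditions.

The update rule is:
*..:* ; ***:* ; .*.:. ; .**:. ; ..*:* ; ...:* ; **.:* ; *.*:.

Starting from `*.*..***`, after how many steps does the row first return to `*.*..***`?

*..**.**
***.*..*
***..**.
.****.*.
*.***..*
*..****.
.**.***.
*.*..***

8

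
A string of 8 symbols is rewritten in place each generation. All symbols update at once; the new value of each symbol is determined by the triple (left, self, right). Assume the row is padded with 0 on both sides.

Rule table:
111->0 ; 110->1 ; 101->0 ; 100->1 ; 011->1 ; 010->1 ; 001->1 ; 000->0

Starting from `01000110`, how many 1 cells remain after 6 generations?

11101111
10101001
10101111
10101001  (repeats generation 2; period 2)
generation 6: 10101001
count of 1: 4

4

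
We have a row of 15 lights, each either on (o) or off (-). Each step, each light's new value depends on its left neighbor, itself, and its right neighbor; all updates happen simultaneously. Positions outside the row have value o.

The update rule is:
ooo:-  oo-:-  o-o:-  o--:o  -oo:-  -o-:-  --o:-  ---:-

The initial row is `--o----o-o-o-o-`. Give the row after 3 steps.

--o--o---------

step 1: o--o-----------
step 2: -o--o----------
step 3: --o--o---------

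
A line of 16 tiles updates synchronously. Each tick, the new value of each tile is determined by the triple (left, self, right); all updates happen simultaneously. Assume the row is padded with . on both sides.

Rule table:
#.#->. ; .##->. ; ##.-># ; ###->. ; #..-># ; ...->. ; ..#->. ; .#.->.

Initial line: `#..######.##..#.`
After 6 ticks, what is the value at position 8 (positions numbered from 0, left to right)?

.

.#......#..##..#
..#......#..##..
...#......#..##.
....#......#..##
.....#......#..#
......#......#..
position 8 holds .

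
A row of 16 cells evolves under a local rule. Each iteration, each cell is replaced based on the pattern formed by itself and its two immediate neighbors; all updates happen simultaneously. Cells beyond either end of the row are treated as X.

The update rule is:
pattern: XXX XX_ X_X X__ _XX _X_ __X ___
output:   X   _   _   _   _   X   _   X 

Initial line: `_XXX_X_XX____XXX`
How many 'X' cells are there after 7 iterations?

iteration 1: __X__X____XX__XX
iteration 2: __X__X_XX______X
iteration 3: __X__X____XXXX__
iteration 4: __X__X_XX__XX___
iteration 5: __X__X________X_
iteration 6: __X__X_XXXXXX_X_
iteration 7: __X__X__XXXX__X_
count of X: 7

7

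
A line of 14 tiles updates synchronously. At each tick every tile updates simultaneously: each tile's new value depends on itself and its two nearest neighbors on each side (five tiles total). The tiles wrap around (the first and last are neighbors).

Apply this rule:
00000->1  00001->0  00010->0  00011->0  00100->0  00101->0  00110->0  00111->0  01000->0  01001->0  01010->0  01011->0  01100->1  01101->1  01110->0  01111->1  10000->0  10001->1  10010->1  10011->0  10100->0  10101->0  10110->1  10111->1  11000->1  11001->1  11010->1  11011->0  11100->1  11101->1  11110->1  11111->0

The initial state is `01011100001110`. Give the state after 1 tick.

10010110000011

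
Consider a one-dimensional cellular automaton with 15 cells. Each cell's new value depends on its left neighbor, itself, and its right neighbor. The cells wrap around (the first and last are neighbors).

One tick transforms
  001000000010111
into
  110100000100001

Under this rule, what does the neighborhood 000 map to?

0

At position 4 the neighborhood is 000; the next row has 0 there.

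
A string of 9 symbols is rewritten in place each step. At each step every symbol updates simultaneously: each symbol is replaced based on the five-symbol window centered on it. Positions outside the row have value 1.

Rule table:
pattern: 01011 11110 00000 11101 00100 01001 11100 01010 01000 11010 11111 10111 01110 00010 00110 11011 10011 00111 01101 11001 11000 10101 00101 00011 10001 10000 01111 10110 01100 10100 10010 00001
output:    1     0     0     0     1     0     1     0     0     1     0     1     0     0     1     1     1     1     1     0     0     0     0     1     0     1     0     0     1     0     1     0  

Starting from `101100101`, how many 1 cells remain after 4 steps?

3

010101011
100000110
101001111
010011000
count of 1: 3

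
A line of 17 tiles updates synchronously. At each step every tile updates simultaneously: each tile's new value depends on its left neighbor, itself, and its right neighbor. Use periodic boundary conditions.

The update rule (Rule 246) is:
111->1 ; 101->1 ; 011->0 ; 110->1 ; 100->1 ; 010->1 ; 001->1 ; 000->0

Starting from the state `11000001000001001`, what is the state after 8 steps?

11100011100011110
01110101110101111
10111110111110111
11011111011111011
11101111101111101
11110111110111110
01111011111011111
10111101111101111

10111101111101111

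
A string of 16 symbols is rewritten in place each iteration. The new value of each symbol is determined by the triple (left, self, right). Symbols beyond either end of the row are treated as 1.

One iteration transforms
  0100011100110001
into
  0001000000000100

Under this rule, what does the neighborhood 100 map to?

At position 2 the neighborhood is 100; the next row has 0 there.

0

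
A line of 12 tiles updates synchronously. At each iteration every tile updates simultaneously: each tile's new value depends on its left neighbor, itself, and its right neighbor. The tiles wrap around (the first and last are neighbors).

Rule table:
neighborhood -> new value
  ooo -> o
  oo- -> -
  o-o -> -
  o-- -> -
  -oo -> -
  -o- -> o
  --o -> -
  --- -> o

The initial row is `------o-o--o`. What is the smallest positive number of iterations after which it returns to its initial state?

-oooo-o-o--o
--oo--o-o--o
------o-o--o

3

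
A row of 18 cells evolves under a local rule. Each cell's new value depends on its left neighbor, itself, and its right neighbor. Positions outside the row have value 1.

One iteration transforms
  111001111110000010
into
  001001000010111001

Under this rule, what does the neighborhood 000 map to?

1

At position 12 the neighborhood is 000; the next row has 1 there.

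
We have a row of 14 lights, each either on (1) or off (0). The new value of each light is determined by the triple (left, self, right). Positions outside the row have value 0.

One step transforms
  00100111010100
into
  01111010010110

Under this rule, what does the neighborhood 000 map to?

At position 0 the neighborhood is 000; the next row has 0 there.

0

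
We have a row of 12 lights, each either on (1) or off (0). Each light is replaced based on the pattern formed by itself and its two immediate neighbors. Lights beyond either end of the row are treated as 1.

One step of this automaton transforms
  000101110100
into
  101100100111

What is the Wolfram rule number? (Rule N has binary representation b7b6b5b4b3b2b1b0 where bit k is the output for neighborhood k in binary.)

position 6: 111 → 1  (bit 7 = 1)
position 7: 110 → 0  (bit 6 = 0)
position 4: 101 → 0  (bit 5 = 0)
position 0: 100 → 1  (bit 4 = 1)
position 5: 011 → 0  (bit 3 = 0)
position 3: 010 → 1  (bit 2 = 1)
position 2: 001 → 1  (bit 1 = 1)
position 1: 000 → 0  (bit 0 = 0)
bits b7..b0 = 10010110 = 150

150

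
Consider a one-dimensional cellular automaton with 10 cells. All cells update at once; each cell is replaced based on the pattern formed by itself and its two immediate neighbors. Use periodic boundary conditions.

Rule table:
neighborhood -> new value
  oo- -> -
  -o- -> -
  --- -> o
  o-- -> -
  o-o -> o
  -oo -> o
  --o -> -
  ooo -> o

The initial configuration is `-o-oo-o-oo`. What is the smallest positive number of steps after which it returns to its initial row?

5

o-oo-o-oo-
-oo-o-oo-o
oo-o-oo-o-
o-o-oo-o-o
-o-oo-o-oo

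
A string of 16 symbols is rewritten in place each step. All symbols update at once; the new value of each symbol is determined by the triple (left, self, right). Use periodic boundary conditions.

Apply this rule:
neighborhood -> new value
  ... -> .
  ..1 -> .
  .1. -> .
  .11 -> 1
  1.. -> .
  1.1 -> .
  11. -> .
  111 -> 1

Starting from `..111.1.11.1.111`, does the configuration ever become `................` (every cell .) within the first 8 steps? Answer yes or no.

step 1: ..11....1....11.
step 2: ..1..........1..
step 3: ................
all cells are . at step 3

yes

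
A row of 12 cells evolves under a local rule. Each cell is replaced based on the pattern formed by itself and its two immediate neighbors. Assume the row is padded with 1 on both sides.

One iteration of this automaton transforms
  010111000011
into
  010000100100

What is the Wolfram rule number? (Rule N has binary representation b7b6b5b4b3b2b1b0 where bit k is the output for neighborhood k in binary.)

22

position 4: 111 → 0  (bit 7 = 0)
position 5: 110 → 0  (bit 6 = 0)
position 0: 101 → 0  (bit 5 = 0)
position 6: 100 → 1  (bit 4 = 1)
position 3: 011 → 0  (bit 3 = 0)
position 1: 010 → 1  (bit 2 = 1)
position 9: 001 → 1  (bit 1 = 1)
position 7: 000 → 0  (bit 0 = 0)
bits b7..b0 = 00010110 = 22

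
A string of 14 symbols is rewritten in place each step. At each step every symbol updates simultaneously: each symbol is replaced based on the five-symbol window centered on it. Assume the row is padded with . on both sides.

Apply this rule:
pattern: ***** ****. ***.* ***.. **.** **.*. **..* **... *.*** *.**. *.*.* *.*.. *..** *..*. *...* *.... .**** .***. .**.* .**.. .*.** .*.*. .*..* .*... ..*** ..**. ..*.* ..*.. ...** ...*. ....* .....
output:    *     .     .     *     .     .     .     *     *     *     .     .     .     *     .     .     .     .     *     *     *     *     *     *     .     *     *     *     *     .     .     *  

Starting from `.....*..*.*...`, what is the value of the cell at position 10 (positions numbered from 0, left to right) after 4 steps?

.

***..*****.*.*
..*....*....*.
..**...**...**
.****.****.***
position 10 holds .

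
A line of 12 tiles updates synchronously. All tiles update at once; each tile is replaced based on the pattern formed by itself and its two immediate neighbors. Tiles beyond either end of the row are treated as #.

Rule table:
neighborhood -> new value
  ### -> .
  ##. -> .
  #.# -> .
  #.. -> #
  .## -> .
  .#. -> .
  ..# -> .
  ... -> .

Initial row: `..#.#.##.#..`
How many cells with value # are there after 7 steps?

step 1: #.........#.
step 2: .#..........
step 3: ..#.........
step 4: #..#........
step 5: .#..#.......
step 6: ..#..#......
step 7: #..#..#.....
count of #: 3

3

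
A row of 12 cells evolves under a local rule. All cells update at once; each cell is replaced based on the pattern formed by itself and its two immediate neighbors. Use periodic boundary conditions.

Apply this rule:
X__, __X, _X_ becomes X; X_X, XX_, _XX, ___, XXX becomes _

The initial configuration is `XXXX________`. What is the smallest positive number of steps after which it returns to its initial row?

____X______X
X__XXX____XX
_XX___X__X__
X__X_XXXXXX_
XXXX________

5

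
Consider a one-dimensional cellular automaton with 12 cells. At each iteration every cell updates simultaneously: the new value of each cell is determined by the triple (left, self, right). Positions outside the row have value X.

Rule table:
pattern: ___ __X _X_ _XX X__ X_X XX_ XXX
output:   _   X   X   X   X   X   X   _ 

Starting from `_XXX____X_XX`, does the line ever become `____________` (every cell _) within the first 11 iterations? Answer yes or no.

yes

XX_XX__XXXX_
_XXXXXXX__XX
XX_____XXXX_
_XX___XX__XX
XXXX_XXXXXX_
___XXX____XX
X_XX_XX__XX_
XXXXXXXXXXXX
____________
all cells are _ at iteration 9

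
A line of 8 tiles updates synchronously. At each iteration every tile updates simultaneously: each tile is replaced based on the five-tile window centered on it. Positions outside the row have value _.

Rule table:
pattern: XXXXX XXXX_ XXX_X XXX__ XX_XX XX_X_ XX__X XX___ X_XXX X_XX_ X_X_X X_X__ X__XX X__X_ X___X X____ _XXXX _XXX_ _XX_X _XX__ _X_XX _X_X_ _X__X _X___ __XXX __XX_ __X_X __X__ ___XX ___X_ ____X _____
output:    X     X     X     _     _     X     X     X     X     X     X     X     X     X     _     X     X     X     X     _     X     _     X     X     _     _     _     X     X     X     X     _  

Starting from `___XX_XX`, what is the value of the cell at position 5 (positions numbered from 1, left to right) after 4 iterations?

X

iteration 1: _XX_X_X_
iteration 2: X_XXX_XX
iteration 3: _XXXX_X_
iteration 4: X_XXXXXX
position 5 holds X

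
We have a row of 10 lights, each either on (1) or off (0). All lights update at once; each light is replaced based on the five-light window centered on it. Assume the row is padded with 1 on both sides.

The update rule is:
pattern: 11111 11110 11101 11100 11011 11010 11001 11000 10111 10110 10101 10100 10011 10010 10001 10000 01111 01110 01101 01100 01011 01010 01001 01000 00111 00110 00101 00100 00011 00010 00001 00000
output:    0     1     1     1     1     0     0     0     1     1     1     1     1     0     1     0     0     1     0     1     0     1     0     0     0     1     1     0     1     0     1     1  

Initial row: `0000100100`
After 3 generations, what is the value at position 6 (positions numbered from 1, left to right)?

0010000001
0000011110
0011100111
position 6 holds 0

0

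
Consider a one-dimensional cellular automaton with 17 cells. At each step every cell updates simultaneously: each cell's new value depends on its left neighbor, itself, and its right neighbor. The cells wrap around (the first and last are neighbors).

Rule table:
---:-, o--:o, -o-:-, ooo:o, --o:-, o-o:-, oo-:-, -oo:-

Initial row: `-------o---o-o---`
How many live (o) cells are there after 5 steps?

--------o-----o--
---------o-----o-
----------o-----o
o----------o-----
-o----------o----
count of o: 2

2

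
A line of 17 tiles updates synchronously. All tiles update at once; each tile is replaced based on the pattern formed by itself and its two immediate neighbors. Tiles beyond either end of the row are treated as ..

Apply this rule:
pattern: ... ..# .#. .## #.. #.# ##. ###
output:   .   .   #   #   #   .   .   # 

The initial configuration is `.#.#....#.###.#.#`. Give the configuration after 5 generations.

.#.#.##.#.#.#.#.#

.#.##...#.##..#.#
.#.#.#..#.#.#.#.#
.#.#.##.#.#.#.#.#
.#.#.#..#.#.#.#.#  (repeats generation 2; period 2)
generation 5: .#.#.##.#.#.#.#.#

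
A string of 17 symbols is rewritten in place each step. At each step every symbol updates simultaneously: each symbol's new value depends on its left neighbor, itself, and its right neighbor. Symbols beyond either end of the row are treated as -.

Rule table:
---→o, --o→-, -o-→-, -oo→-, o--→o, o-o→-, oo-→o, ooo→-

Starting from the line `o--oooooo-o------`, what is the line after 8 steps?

step 1: -o------o--oooooo
step 2: --ooooo--o------o
step 3: o-----oo--ooooo--
step 4: -oooo--oo-----ooo
step 5: ----oo--ooooo---o
step 6: ooo--oo-----ooo--
step 7: --oo--ooooo---ooo
step 8: o--oo-----ooo---o

o--oo-----ooo---o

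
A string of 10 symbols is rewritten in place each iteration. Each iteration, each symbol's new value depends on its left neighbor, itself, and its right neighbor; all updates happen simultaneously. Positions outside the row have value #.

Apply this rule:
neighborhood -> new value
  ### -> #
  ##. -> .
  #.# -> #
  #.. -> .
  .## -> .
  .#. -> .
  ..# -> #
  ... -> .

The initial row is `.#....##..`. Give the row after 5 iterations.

.#...#.#.#

#....#...#
....#...#.
...#...#.#
..#...#.#.
.#...#.#.#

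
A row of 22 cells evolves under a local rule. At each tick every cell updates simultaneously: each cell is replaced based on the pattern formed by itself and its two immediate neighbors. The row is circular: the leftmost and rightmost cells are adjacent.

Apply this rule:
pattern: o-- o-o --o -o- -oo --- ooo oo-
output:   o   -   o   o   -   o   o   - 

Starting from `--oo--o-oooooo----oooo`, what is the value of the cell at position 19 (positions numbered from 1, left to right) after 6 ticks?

oo--ooo--oooo-oooo-oo-
--oo-o-oo-oo---oo-----
oo---o------ooo--ooooo
o-oooooooooo-o-oo-oooo
---oooooooo--o-----ooo
ooo-oooooo-oooooooo-o-
position 19 holds o

o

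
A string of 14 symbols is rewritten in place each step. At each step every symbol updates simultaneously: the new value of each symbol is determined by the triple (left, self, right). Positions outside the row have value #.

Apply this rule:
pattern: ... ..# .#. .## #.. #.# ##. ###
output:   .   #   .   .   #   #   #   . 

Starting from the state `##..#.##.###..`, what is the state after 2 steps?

step 1: .###.#.##..###
step 2: #..##.#.###...

#..##.#.###...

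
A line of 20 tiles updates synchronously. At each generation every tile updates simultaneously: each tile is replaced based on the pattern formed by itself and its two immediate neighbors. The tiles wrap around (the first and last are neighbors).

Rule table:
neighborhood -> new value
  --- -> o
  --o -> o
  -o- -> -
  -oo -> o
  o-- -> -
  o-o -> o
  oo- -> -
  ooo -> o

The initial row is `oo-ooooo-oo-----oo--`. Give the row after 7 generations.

o-ooooo-oo--ooooo--o
-ooooo-oo--ooooo--oo
ooooo-oo--ooooo--oo-
oooo-oo--ooooo--oo-o
ooo-oo--ooooo--oo-oo
oo-oo--ooooo--oo-ooo
o-oo--ooooo--oo-oooo

o-oo--ooooo--oo-oooo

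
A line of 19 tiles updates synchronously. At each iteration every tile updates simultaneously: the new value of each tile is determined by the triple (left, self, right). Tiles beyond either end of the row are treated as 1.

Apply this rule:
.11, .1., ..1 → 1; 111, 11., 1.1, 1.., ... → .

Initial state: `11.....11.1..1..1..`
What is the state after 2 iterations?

.....11..11.1..1..1

iteration 1: ......11..1.11.11.1
iteration 2: .....11..11.1..1..1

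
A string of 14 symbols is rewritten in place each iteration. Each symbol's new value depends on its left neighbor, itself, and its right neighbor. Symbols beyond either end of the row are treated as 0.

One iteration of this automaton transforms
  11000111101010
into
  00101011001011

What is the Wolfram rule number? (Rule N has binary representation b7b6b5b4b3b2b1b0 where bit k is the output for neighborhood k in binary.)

position 6: 111 → 1  (bit 7 = 1)
position 1: 110 → 0  (bit 6 = 0)
position 9: 101 → 0  (bit 5 = 0)
position 2: 100 → 1  (bit 4 = 1)
position 0: 011 → 0  (bit 3 = 0)
position 10: 010 → 1  (bit 2 = 1)
position 4: 001 → 1  (bit 1 = 1)
position 3: 000 → 0  (bit 0 = 0)
bits b7..b0 = 10010110 = 150

150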